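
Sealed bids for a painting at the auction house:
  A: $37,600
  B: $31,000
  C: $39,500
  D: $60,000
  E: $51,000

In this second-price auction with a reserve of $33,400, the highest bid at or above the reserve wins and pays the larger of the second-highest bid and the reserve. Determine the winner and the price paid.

Sorting bids: 60,000 (D) > 51,000 (E) > 39,500 (C) > 37,600 (A) > 31,000 (B)
Highest eligible bid: D at $60,000.
Second-highest bid $51,000 exceeds the reserve $33,400 → payment $51,000.

D pays $51,000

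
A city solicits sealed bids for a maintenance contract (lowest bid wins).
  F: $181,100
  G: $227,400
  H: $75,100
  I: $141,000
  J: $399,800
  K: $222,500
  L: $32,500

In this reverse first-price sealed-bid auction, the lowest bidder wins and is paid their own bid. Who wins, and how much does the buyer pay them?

Bids ranked: 32,500 (L) < 75,100 (H) < 141,000 (I) < 181,100 (F) < 222,500 (K) < 227,400 (G) < …
L is lowest → is paid own bid, $32,500.

L is paid $32,500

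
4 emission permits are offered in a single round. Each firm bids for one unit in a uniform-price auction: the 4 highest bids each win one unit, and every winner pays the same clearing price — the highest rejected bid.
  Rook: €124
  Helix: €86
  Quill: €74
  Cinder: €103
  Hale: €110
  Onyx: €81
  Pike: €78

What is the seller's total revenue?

Total revenue: €324

Bids ranked high→low: 124 (Rook), 110 (Hale), 103 (Cinder), 86 (Helix), 81 (Onyx), 78 (Pike), …
The 4 highest are Rook, Hale, Cinder, Helix.
Highest unsuccessful bid: €81 → clearing price.
Total revenue = 4 × €81 = €324.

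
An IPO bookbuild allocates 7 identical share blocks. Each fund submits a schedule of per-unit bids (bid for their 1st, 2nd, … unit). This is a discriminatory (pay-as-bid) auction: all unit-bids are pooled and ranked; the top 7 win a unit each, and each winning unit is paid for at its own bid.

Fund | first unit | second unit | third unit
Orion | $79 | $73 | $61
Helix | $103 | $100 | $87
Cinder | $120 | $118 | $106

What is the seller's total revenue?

Merging the schedules and taking the best 7: 120 (Cinder-1), 118 (Cinder-2), 106 (Cinder-3), 103 (Helix-1), 100 (Helix-2), 87 (Helix-3), 79 (Orion-1)
Next rejected bid: $73 (not a price — pay-as-bid).
Each winning unit pays its own bid.
Revenue = 120 + 118 + 106 + 103 + 100 + 87 + 79 = $713.

Total revenue: $713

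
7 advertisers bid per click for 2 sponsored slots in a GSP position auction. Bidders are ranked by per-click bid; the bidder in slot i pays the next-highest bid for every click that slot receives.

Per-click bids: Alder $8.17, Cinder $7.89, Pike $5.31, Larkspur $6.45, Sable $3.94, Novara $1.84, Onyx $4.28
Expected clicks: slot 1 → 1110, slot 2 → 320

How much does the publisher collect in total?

Total revenue: $10821.90

Ranked by bid: $8.17 (Alder) > $7.89 (Cinder) > $6.45 (Larkspur) > …
Slot 1: Alder pays $7.89 × 1110 = $8757.90
Slot 2: Cinder pays $6.45 × 320 = $2064.00
Total = $10821.90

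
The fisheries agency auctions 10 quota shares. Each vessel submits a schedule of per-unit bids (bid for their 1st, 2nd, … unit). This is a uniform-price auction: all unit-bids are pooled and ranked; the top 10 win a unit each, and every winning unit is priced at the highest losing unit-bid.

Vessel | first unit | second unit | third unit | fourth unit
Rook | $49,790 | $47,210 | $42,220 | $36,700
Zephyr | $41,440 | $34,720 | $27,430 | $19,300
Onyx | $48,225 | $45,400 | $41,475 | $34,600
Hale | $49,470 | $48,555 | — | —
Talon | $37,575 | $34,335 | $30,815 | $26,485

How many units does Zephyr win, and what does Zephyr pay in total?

Pooled unit-bids ranked (top 10): 49,790 (Rook-1), 49,470 (Hale-1), 48,555 (Hale-2), 48,225 (Onyx-1), 47,210 (Rook-2), 45,400 (Onyx-2), 42,220 (Rook-3), 41,475 (Onyx-3), 41,440 (Zephyr-1), 37,575 (Talon-1)
First bid not allocated: $36,700.
Zephyr wins 1 unit(s) at $36,700 each.

Zephyr: 1 unit, pays $36,700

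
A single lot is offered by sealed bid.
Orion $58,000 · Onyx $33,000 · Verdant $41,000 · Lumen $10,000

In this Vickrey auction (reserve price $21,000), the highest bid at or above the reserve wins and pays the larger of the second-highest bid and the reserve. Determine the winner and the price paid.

Sorting bids: 58,000 (Orion) > 41,000 (Verdant) > 33,000 (Onyx) > 10,000 (Lumen)
Highest eligible bid: Orion at $58,000.
max(second-highest $41,000, reserve $21,000) = $41,000; the reserve does not bind.

Orion pays $41,000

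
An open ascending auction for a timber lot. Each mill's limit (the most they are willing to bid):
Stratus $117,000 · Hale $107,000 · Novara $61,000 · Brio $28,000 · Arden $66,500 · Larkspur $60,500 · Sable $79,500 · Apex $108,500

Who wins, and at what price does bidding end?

Stratus wins at $108,500

Limits in order: 117,000 (Stratus) > 108,500 (Apex) > 107,000 (Hale) > 79,500 (Sable) > 66,500 (Arden) > 61,000 (Novara) > …
Once the price passes $108,500, only Stratus is left; the hammer falls at Apex's limit of $108,500.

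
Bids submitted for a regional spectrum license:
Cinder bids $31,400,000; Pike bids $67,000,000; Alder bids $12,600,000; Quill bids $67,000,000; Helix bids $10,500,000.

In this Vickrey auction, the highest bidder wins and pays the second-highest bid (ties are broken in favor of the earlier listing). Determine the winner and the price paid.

Pike pays $67,000,000

Sorting bids: 67,000,000 (Pike) > 67,000,000 (Quill) > 31,400,000 (Cinder) > 12,600,000 (Alder) > 10,500,000 (Helix)
Tie at $67,000,000 → Pike wins by tie-break.
Pike is highest; pays the second-highest bid, $67,000,000.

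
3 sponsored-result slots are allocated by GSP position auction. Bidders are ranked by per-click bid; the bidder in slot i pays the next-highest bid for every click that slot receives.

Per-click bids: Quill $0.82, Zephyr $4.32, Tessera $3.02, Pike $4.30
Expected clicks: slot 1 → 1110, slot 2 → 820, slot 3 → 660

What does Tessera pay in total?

Tessera pays $541.20

Ranked by bid: $4.32 (Zephyr) > $4.30 (Pike) > $3.02 (Tessera) > $0.82 (Quill)
Tessera holds slot 3 → pays next bid $0.82 × 660 clicks = $541.20.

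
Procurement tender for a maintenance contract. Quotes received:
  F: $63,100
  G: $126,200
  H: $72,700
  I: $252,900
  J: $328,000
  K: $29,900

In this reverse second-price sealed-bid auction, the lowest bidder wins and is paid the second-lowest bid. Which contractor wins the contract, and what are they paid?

Bids in order: 29,900 (K) < 63,100 (F) < 72,700 (H) < 126,200 (G) < 252,900 (I) < 328,000 (J)
K wins with the lowest bid; price is set by the runner-up at $63,100.

K is paid $63,100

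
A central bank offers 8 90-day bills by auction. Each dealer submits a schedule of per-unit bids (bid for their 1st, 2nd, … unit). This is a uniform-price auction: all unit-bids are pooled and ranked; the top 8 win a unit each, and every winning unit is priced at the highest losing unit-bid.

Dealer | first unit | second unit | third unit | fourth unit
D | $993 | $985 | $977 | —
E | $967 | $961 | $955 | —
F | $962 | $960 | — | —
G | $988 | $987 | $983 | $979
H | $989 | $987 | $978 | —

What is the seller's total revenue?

Merging the schedules and taking the best 8: 993 (D-1), 989 (H-1), 988 (G-1), 987 (G-2), 987 (H-2), 985 (D-2), 983 (G-3), 979 (G-4)
First bid not allocated: $978.
Allocation: D 2, G 4, H 2. Every unit priced at $978.
Revenue = 8 × 978 = $7,824.

Total revenue: $7,824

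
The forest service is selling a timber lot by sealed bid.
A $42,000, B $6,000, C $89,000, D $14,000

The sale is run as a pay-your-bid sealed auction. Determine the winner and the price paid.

C pays $89,000

Rule: the highest bidder wins and pays their own bid.
Bids ranked: 89,000 (C) > 42,000 (A) > 14,000 (D) > 6,000 (B)
C is highest → pays own bid, $89,000.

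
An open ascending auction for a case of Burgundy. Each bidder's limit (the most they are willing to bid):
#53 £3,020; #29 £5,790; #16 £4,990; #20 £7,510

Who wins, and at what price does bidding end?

#20 wins at £5,790

Ascending (English) auction: the price rises until one bidder remains; the winner pays the price at which the last rival dropped out.
Limits ranked: 7,510 (#20) > 5,790 (#29) > 4,990 (#16) > 3,020 (#53)
Bidding ends when #29 exits at £5,790; #20 takes it.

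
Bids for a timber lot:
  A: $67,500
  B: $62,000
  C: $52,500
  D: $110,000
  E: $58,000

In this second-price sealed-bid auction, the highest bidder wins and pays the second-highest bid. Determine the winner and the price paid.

Bids in order: 110,000 (D) > 67,500 (A) > 62,000 (B) > 58,000 (E) > 52,500 (C)
Second-price: D pays A's bid of $67,500.

D pays $67,500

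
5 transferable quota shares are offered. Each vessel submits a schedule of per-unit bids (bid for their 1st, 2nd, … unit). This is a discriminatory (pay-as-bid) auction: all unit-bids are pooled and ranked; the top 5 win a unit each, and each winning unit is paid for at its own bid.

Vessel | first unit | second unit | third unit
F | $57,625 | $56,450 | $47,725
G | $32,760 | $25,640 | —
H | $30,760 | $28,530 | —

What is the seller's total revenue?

Total revenue: $225,320

Pooled unit-bids ranked (top 5): 57,625 (F-1), 56,450 (F-2), 47,725 (F-3), 32,760 (G-1), 30,760 (H-1)
Next rejected bid: $28,530 (not a price — pay-as-bid).
Each winning unit pays its own bid.
Revenue = 57,625 + 56,450 + 47,725 + 32,760 + 30,760 = $225,320.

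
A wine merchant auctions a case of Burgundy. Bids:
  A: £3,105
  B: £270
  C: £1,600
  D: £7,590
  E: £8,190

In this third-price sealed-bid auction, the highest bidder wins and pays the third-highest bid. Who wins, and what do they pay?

E pays £3,105

Bids ranked: 8,190 (E) > 7,590 (D) > 3,105 (A) > 1,600 (C) > 270 (B)
E wins; payment is bid #3 in the ranking = £3,105.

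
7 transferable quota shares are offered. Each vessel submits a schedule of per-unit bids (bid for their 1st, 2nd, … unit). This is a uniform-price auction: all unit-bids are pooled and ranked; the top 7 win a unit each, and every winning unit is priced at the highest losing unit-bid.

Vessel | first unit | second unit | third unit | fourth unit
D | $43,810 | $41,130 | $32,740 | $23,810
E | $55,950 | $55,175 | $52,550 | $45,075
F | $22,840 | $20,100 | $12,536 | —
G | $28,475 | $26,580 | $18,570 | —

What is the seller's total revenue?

Total revenue: $199,325

All unit-bids, highest first — top 7: 55,950 (E-1), 55,175 (E-2), 52,550 (E-3), 45,075 (E-4), 43,810 (D-1), 41,130 (D-2), 32,740 (D-3)
First bid not allocated: $28,475.
Allocation: D 3, E 4. Every unit priced at $28,475.
Revenue = 7 × 28,475 = $199,325.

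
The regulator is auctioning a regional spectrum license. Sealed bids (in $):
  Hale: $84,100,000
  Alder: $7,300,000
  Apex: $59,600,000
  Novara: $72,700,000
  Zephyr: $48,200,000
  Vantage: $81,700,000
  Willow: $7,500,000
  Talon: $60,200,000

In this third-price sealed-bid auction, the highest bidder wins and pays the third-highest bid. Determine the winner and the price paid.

Hale pays $72,700,000

Sorting bids: 84,100,000 (Hale) > 81,700,000 (Vantage) > 72,700,000 (Novara) > 60,200,000 (Talon) > 59,600,000 (Apex) > 48,200,000 (Zephyr) > …
Hale is highest; pays the third-highest bid, $72,700,000.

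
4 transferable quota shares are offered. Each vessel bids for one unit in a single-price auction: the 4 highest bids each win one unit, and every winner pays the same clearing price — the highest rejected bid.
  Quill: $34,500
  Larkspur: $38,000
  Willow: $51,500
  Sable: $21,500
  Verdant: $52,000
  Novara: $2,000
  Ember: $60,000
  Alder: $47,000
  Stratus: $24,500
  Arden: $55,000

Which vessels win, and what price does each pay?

Ordering the bids: 60,000 (Ember), 55,000 (Arden), 52,000 (Verdant), 51,500 (Willow), 47,000 (Alder), 38,000 (Larkspur), …
The 4 highest are Ember, Arden, Verdant, Willow.
Highest unsuccessful bid: $47,000 → clearing price.

Ember, Arden, Verdant, Willow; each pays $47,000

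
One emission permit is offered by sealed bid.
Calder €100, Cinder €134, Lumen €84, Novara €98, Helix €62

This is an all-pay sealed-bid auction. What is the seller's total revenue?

Rule: the highest bidder wins the item, but every bidder pays their own bid.
Bids ranked: 134 (Cinder) > 100 (Calder) > 98 (Novara) > 84 (Lumen) > 62 (Helix)
Cinder wins with the top bid; all bids are sunk regardless.
Every bidder forfeits their bid regardless of winning.
Revenue = 100 + 134 + 84 + 98 + 62 = €478.

Total revenue: €478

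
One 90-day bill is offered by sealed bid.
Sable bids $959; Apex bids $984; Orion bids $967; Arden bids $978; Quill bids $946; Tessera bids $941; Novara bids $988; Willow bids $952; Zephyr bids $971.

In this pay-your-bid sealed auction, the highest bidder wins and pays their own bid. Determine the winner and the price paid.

Novara pays $988

Bids in order: 988 (Novara) > 984 (Apex) > 978 (Arden) > 971 (Zephyr) > 967 (Orion) > 959 (Sable) > …
Novara has the highest bid and pays exactly that: $988.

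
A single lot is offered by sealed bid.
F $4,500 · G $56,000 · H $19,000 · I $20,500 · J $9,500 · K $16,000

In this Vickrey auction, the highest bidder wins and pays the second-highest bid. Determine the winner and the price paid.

G pays $20,500

Bids in order: 56,000 (G) > 20,500 (I) > 19,000 (H) > 16,000 (K) > 9,500 (J) > 4,500 (F)
G wins with the highest bid; price is set by the runner-up at $20,500.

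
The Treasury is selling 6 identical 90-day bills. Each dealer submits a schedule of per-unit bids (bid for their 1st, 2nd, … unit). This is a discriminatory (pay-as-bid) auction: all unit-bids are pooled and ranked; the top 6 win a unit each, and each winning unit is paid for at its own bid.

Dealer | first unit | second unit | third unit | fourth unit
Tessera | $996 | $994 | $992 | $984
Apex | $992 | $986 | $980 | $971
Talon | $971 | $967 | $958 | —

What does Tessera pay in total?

Merging the schedules and taking the best 6: 996 (Tessera-1), 994 (Tessera-2), 992 (Tessera-3), 992 (Apex-1), 986 (Apex-2), 984 (Tessera-4)
Next rejected bid: $980 (not a price — pay-as-bid).
Tessera's winning unit-bids: 996 + 994 + 992 + 984 = $3,966.

Tessera pays $3,966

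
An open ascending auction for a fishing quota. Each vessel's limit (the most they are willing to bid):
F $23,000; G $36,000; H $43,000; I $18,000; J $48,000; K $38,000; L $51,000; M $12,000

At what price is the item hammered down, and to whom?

Sorting limits: 51,000 (L) > 48,000 (J) > 43,000 (H) > 38,000 (K) > 36,000 (G) > 23,000 (F) > …
Once the price passes $48,000, only L is left; the hammer falls at J's limit of $48,000.

L wins at $48,000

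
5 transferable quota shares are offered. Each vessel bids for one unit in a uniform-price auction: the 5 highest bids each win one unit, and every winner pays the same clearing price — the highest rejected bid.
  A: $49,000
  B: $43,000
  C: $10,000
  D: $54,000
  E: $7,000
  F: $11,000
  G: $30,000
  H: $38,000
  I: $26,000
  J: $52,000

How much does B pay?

B pays $30,000

Bids ranked high→low: 54,000 (D), 52,000 (J), 49,000 (A), 43,000 (B), 38,000 (H), 30,000 (G), 26,000 (I), …
Winners (5 units): D, J, A, B, H.
Clearing price = highest rejected bid = $30,000.
B wins → pays $30,000.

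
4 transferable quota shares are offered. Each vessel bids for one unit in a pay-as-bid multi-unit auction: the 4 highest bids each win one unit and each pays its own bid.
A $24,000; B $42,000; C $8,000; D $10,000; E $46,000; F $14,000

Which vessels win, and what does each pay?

Sorting: 46,000 (E), 42,000 (B), 24,000 (A), 14,000 (F), 10,000 (D), 8,000 (C)
Winners (4 units): E, B, A, F.
Each winner pays its own bid: E $46,000, B $42,000, A $24,000, F $14,000.

E $46,000, B $42,000, A $24,000, F $14,000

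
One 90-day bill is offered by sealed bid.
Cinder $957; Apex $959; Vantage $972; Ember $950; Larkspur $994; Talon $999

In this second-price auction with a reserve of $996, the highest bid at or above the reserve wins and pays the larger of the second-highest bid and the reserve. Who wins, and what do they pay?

Bids ranked: 999 (Talon) > 994 (Larkspur) > 972 (Vantage) > 959 (Apex) > 957 (Cinder) > 950 (Ember)
Talon has the top bid at or above the reserve ($999).
max(second-highest $994, reserve $996) = $996.

Talon pays $996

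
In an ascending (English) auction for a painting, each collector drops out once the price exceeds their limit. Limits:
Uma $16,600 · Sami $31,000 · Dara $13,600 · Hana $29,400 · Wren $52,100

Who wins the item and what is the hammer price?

Sorting limits: 52,100 (Wren) > 31,000 (Sami) > 29,400 (Hana) > 16,600 (Uma) > 13,600 (Dara)
Once the price passes $31,000, only Wren is left; the hammer falls at Sami's limit of $31,000.

Wren wins at $31,000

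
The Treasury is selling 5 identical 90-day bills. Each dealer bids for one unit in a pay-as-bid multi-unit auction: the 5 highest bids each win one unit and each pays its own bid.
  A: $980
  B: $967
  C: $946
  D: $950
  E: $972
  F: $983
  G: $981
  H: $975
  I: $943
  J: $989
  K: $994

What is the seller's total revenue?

Bids ranked high→low: 994 (K), 989 (J), 983 (F), 981 (G), 980 (A), 975 (H), 972 (E), …
Winners (5 units): K, J, F, G, A.
Total revenue = 994 + 989 + 983 + 981 + 980 = $4,927.

Total revenue: $4,927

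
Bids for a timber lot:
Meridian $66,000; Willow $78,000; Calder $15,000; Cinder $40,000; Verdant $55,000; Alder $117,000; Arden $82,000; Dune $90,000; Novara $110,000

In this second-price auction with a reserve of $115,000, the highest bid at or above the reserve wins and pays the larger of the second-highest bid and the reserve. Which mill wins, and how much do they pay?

Alder pays $115,000

Sorting bids: 117,000 (Alder) > 110,000 (Novara) > 90,000 (Dune) > 82,000 (Arden) > 78,000 (Willow) > 66,000 (Meridian) > …
Alder has the top bid at or above the reserve ($117,000).
max(second-highest $110,000, reserve $115,000) = $115,000.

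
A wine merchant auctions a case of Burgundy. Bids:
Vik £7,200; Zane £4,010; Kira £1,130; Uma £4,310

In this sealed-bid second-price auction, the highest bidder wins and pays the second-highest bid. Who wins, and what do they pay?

Vik pays £4,310

Sorting bids: 7,200 (Vik) > 4,310 (Uma) > 4,010 (Zane) > 1,130 (Kira)
Vik is highest; pays the second-highest bid, £4,310.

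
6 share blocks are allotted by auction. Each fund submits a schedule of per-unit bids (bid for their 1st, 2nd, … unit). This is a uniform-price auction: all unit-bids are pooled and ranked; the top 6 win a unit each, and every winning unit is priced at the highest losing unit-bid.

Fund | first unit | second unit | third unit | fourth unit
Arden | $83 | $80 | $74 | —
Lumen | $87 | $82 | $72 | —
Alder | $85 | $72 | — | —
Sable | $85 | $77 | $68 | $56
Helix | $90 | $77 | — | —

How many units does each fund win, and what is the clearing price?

Alder 1, Arden 1, Helix 1, Lumen 2, Sable 1; clearing price $80

All unit-bids, highest first — top 6: 90 (Helix-1), 87 (Lumen-1), 85 (Alder-1), 85 (Sable-1), 83 (Arden-1), 82 (Lumen-2)
Highest rejected unit-bid = $80.
Allocation: Alder 1, Arden 1, Helix 1, Lumen 2, Sable 1.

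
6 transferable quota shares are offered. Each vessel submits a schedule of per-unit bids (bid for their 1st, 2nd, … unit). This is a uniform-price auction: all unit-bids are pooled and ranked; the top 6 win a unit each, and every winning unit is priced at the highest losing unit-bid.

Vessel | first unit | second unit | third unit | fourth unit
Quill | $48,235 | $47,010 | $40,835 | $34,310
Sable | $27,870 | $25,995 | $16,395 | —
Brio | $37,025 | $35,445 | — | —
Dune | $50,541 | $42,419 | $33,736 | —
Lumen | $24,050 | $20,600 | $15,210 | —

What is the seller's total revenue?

Total revenue: $212,670

All unit-bids, highest first — top 6: 50,541 (Dune-1), 48,235 (Quill-1), 47,010 (Quill-2), 42,419 (Dune-2), 40,835 (Quill-3), 37,025 (Brio-1)
Highest rejected unit-bid = $35,445.
Allocation: Brio 1, Dune 2, Quill 3. Every unit priced at $35,445.
Revenue = 6 × 35,445 = $212,670.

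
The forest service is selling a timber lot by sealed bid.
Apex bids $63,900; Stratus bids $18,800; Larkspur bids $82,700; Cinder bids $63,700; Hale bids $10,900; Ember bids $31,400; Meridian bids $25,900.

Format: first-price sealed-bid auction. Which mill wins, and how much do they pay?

Larkspur pays $82,700

Sorting bids: 82,700 (Larkspur) > 63,900 (Apex) > 63,700 (Cinder) > 31,400 (Ember) > 25,900 (Meridian) > 18,800 (Stratus) > …
First-price: Larkspur pays what they bid, $82,700.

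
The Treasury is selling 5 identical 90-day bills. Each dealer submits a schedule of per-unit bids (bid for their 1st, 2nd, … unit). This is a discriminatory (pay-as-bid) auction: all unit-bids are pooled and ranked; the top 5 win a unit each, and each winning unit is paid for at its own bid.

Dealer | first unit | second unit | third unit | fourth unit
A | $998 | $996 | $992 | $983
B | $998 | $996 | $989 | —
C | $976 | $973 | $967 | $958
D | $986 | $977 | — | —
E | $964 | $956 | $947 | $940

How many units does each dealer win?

All unit-bids, highest first — top 5: 998 (A-1), 998 (B-1), 996 (A-2), 996 (B-2), 992 (A-3)
Next rejected bid: $989 (not a price — pay-as-bid).
Allocation: A 3, B 2.

A 3, B 2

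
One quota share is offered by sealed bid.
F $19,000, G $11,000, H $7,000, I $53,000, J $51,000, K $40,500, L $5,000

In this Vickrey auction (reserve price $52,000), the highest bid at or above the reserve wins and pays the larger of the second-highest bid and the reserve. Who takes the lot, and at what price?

Vickrey auction (reserve price $52,000): the highest bid at or above the reserve wins and pays the larger of the second-highest bid and the reserve.
Bids in order: 53,000 (I) > 51,000 (J) > 40,500 (K) > 19,000 (F) > 11,000 (G) > 7,000 (H) > …
Highest eligible bid: I at $53,000.
max(second-highest $51,000, reserve $52,000) = $52,000.

I pays $52,000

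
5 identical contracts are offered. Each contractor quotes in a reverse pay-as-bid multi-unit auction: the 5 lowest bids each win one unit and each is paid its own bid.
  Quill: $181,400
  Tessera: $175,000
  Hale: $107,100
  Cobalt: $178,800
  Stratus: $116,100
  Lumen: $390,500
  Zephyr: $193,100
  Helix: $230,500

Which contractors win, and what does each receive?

Bids ranked low→high: 107,100 (Hale), 116,100 (Stratus), 175,000 (Tessera), 178,800 (Cobalt), 181,400 (Quill), 193,100 (Zephyr), 230,500 (Helix), …
Winners (5 units): Hale, Stratus, Tessera, Cobalt, Quill.
Each winner is paid its own bid: Hale $107,100, Stratus $116,100, Tessera $175,000, Cobalt $178,800, Quill $181,400.

Hale $107,100, Stratus $116,100, Tessera $175,000, Cobalt $178,800, Quill $181,400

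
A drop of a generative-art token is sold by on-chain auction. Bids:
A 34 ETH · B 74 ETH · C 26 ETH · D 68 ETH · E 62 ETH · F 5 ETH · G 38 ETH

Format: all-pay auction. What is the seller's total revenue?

Bids ranked: 74 (B) > 68 (D) > 62 (E) > 38 (G) > 34 (A) > 26 (C) > …
B wins with the top bid; all bids are sunk regardless.
Every bidder forfeits their bid regardless of winning.
Revenue = 34 + 74 + 26 + 68 + 62 + 5 + 38 = 307 ETH.

Total revenue: 307 ETH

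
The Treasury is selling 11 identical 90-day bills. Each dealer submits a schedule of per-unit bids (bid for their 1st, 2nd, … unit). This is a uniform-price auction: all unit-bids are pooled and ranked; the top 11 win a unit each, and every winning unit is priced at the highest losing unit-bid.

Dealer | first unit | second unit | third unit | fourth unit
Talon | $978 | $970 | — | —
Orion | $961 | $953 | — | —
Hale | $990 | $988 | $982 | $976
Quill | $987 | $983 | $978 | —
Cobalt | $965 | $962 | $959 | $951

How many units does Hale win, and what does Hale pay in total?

Hale: 4 units, pays $3,844

All unit-bids, highest first — top 11: 990 (Hale-1), 988 (Hale-2), 987 (Quill-1), 983 (Quill-2), 982 (Hale-3), 978 (Talon-1), 978 (Quill-3), 976 (Hale-4), 970 (Talon-2), 965 (Cobalt-1), 962 (Cobalt-2)
The (k+1)-th unit-bid is $961.
Hale wins 4 unit(s) at $961 each.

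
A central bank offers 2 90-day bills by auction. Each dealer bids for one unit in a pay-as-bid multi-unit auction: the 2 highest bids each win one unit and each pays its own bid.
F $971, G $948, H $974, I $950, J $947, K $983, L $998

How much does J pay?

Sorting: 998 (L), 983 (K), 974 (H), 971 (F), …
Top 2: L, K.
J does not win → $0.

J pays $0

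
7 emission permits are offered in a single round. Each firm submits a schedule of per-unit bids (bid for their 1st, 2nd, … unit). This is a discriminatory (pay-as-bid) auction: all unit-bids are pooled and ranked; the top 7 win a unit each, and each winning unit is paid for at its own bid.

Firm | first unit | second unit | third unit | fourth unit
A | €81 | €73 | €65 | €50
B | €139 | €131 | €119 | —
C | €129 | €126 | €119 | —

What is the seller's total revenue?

All unit-bids, highest first — top 7: 139 (B-1), 131 (B-2), 129 (C-1), 126 (C-2), 119 (B-3), 119 (C-3), 81 (A-1)
Next rejected bid: €73 (not a price — pay-as-bid).
Each winning unit pays its own bid.
Revenue = 139 + 131 + 129 + 126 + 119 + 119 + 81 = €844.

Total revenue: €844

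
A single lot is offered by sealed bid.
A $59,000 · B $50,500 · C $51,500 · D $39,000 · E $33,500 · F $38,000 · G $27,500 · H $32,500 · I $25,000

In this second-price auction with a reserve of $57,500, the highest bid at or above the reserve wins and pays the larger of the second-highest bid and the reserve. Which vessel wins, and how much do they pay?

Rule: the highest bid at or above the reserve wins and pays the larger of the second-highest bid and the reserve.
Bids in order: 59,000 (A) > 51,500 (C) > 50,500 (B) > 39,000 (D) > 38,000 (F) > 33,500 (E) > …
A has the top bid at or above the reserve ($59,000).
max(second-highest $51,500, reserve $57,500) = $57,500.

A pays $57,500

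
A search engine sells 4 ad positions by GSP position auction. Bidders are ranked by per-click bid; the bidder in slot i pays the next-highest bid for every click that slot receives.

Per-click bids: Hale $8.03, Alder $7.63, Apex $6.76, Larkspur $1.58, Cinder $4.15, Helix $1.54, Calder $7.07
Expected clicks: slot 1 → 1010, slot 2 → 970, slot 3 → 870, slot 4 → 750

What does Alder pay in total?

Alder pays $6857.90

Ranked by bid: $8.03 (Hale) > $7.63 (Alder) > $7.07 (Calder) > $6.76 (Apex) > $4.15 (Cinder) > …
Alder holds slot 2 → pays next bid $7.07 × 970 clicks = $6857.90.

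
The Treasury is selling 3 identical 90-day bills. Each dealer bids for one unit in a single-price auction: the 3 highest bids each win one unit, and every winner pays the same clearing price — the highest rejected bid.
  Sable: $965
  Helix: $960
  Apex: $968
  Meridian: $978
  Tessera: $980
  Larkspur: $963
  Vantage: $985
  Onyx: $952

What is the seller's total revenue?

Sorting: 985 (Vantage), 980 (Tessera), 978 (Meridian), 968 (Apex), 965 (Sable), …
Top 3: Vantage, Tessera, Meridian.
Highest unsuccessful bid: $968 → clearing price.
Total revenue = 3 × $968 = $2,904.

Total revenue: $2,904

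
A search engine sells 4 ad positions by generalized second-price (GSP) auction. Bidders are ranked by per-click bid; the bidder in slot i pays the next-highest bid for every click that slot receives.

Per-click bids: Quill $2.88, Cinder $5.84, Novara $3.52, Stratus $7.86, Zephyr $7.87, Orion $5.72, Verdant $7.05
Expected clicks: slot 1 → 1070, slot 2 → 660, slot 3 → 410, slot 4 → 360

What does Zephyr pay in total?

Zephyr pays $8410.20

Sorting advertisers: $7.87 (Zephyr) > $7.86 (Stratus) > $7.05 (Verdant) > $5.84 (Cinder) > $5.72 (Orion) > …
Zephyr holds slot 1 → pays next bid $7.86 × 1070 clicks = $8410.20.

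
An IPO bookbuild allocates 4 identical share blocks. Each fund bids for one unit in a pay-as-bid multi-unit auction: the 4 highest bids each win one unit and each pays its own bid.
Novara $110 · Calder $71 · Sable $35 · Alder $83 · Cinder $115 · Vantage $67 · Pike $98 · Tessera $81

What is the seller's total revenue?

Sorting: 115 (Cinder), 110 (Novara), 98 (Pike), 83 (Alder), 81 (Tessera), 71 (Calder), …
Winners (4 units): Cinder, Novara, Pike, Alder.
Total revenue = 115 + 110 + 98 + 83 = $406.

Total revenue: $406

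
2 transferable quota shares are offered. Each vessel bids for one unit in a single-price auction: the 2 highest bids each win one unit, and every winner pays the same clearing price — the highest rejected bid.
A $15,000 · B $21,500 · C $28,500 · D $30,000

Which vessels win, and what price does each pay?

D, C; each pays $21,500

Ordering the bids: 30,000 (D), 28,500 (C), 21,500 (B), 15,000 (A)
Winners (2 units): D, C.
Highest unsuccessful bid: $21,500 → clearing price.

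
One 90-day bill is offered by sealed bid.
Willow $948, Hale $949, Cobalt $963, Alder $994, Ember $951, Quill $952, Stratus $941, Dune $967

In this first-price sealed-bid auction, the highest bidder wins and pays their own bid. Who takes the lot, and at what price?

Bids in order: 994 (Alder) > 967 (Dune) > 963 (Cobalt) > 952 (Quill) > 951 (Ember) > 949 (Hale) > …
Alder has the highest bid and pays exactly that: $994.

Alder pays $994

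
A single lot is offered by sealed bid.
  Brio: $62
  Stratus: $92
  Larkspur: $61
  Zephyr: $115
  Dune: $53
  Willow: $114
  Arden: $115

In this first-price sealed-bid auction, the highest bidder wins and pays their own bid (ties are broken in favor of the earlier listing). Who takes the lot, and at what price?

Zephyr pays $115

Sorting bids: 115 (Zephyr) > 115 (Arden) > 114 (Willow) > 92 (Stratus) > 62 (Brio) > 61 (Larkspur) > …
Zephyr and Arden tie at $115; tie-break gives it to Zephyr.
Zephyr has the highest bid and pays exactly that: $115.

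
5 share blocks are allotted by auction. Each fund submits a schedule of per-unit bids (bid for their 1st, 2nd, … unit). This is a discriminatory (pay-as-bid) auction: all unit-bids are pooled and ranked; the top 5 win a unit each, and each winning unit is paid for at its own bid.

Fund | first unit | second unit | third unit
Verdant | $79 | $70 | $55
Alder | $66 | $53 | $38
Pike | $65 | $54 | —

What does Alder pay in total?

Pooled unit-bids ranked (top 5): 79 (Verdant-1), 70 (Verdant-2), 66 (Alder-1), 65 (Pike-1), 55 (Verdant-3)
Next rejected bid: $54 (not a price — pay-as-bid).
Alder's winning unit-bids: 66 = $66.

Alder pays $66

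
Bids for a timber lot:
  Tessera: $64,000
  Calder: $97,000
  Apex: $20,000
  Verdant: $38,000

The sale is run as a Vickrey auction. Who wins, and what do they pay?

Calder pays $64,000

Sorting bids: 97,000 (Calder) > 64,000 (Tessera) > 38,000 (Verdant) > 20,000 (Apex)
Calder is highest; pays the second-highest bid, $64,000.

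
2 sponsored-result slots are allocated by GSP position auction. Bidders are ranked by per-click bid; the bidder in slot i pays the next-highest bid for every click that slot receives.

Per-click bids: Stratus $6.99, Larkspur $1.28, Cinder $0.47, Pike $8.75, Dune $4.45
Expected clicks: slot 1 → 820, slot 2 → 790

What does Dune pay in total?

Dune pays $0.00

Ranked by bid: $8.75 (Pike) > $6.99 (Stratus) > $4.45 (Dune) > …
Dune ranks below slot 2 → no slot, pays nothing.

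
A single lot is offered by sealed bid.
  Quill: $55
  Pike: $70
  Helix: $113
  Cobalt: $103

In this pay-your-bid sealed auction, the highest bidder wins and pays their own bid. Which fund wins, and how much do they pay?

Rule: the highest bidder wins and pays their own bid.
Bids ranked: 113 (Helix) > 103 (Cobalt) > 70 (Pike) > 55 (Quill)
Helix has the highest bid and pays exactly that: $113.

Helix pays $113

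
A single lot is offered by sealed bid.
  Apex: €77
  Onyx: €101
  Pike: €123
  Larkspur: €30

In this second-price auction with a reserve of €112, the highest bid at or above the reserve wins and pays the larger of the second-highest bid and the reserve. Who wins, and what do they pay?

Sorting bids: 123 (Pike) > 101 (Onyx) > 77 (Apex) > 30 (Larkspur)
Pike has the top bid at or above the reserve (€123).
Second-highest bid €101 is below the reserve €112, so the reserve binds → payment €112.

Pike pays €112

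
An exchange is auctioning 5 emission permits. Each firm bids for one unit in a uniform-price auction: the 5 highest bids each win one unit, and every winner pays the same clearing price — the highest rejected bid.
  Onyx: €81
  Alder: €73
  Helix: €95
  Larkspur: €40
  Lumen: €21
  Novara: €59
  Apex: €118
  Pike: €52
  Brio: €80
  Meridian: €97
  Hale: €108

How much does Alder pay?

Bids ranked high→low: 118 (Apex), 108 (Hale), 97 (Meridian), 95 (Helix), 81 (Onyx), 80 (Brio), 73 (Alder), …
Top 5: Apex, Hale, Meridian, Helix, Onyx.
Highest unsuccessful bid: €80 → clearing price.
Alder does not win → pays €0.

Alder pays €0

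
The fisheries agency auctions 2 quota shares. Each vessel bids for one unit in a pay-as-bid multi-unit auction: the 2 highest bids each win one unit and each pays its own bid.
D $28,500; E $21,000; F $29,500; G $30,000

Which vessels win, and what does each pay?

Ordering the bids: 30,000 (G), 29,500 (F), 28,500 (D), 21,000 (E)
Top 2: G, F.
Each winner pays its own bid: G $30,000, F $29,500.

G $30,000, F $29,500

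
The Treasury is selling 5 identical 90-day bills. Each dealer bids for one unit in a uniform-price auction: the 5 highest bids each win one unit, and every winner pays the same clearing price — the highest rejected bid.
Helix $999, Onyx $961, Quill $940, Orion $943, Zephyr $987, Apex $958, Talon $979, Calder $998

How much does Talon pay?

Ordering the bids: 999 (Helix), 998 (Calder), 987 (Zephyr), 979 (Talon), 961 (Onyx), 958 (Apex), 943 (Orion), …
The 5 highest are Helix, Calder, Zephyr, Talon, Onyx.
Clearing price = highest rejected bid = $958.
Talon wins → pays $958.

Talon pays $958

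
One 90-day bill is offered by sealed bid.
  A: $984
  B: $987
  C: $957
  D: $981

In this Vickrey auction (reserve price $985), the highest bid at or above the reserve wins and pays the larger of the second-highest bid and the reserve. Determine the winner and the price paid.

B pays $985

Rule: the highest bid at or above the reserve wins and pays the larger of the second-highest bid and the reserve.
Bids in order: 987 (B) > 984 (A) > 981 (D) > 957 (C)
Highest eligible bid: B at $987.
Second-highest bid $984 is below the reserve $985, so the reserve binds → payment $985.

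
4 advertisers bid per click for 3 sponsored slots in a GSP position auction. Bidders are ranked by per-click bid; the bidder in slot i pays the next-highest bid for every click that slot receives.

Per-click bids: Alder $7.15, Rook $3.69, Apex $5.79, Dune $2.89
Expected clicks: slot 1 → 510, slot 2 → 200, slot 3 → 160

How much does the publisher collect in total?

Total revenue: $4153.30

Per-click bids in order: $7.15 (Alder) > $5.79 (Apex) > $3.69 (Rook) > $2.89 (Dune)
Slot 1: Alder pays $5.79 × 510 = $2952.90
Slot 2: Apex pays $3.69 × 200 = $738.00
Slot 3: Rook pays $2.89 × 160 = $462.40
Total = $4153.30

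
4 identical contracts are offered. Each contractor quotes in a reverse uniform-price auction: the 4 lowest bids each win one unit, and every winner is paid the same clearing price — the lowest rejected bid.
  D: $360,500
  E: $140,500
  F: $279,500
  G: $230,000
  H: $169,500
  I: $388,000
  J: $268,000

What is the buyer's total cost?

Total cost: $1,118,000

Bids ranked low→high: 140,500 (E), 169,500 (H), 230,000 (G), 268,000 (J), 279,500 (F), 360,500 (D), …
Winners (4 units): E, H, G, J.
First losing bid is F's $279,500, which sets the uniform price.
Total cost = 4 × $279,500 = $1,118,000.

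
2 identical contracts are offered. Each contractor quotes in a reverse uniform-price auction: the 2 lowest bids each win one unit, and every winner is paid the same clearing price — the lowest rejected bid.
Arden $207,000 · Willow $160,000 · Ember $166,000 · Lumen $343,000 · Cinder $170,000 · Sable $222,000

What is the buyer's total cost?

Bids ranked low→high: 160,000 (Willow), 166,000 (Ember), 170,000 (Cinder), 207,000 (Arden), …
Winners (2 units): Willow, Ember.
Clearing price = lowest rejected bid = $170,000.
Total cost = 2 × $170,000 = $340,000.

Total cost: $340,000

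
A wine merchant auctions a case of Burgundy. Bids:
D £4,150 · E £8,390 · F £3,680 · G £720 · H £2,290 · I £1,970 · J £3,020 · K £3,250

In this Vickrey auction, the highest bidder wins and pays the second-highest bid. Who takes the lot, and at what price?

Bids in order: 8,390 (E) > 4,150 (D) > 3,680 (F) > 3,250 (K) > 3,020 (J) > 2,290 (H) > …
E wins with the highest bid; price is set by the runner-up at £4,150.

E pays £4,150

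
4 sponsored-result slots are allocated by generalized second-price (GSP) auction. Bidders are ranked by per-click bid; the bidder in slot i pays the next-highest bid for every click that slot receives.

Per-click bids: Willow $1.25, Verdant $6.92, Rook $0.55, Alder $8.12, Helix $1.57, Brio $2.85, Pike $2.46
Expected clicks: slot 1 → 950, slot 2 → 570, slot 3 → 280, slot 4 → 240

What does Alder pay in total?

Per-click bids in order: $8.12 (Alder) > $6.92 (Verdant) > $2.85 (Brio) > $2.46 (Pike) > $1.57 (Helix) > …
Alder holds slot 1 → pays next bid $6.92 × 950 clicks = $6574.00.

Alder pays $6574.00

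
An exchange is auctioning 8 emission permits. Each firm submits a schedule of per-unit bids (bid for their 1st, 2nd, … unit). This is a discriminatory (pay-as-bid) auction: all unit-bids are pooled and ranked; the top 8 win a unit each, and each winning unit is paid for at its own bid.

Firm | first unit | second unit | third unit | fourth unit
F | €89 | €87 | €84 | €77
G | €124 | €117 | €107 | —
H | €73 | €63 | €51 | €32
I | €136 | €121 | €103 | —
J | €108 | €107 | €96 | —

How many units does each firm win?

All unit-bids, highest first — top 8: 136 (I-1), 124 (G-1), 121 (I-2), 117 (G-2), 108 (J-1), 107 (G-3), 107 (J-2), 103 (I-3)
Next rejected bid: €96 (not a price — pay-as-bid).
Allocation: G 3, I 3, J 2.

G 3, I 3, J 2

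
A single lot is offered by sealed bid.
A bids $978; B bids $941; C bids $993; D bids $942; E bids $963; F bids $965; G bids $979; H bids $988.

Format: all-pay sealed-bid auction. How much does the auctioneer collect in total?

Bids in order: 993 (C) > 988 (H) > 979 (G) > 978 (A) > 965 (F) > 963 (E) > …
Every bidder forfeits their bid regardless of winning.
Revenue = 978 + 941 + 993 + 942 + 963 + 965 + 979 + 988 = $7,749.

Total revenue: $7,749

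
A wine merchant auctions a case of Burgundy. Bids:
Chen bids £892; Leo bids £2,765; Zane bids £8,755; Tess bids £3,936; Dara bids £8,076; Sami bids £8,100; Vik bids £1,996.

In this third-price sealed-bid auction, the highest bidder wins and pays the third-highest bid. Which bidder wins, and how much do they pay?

Rule: the highest bidder wins and pays the third-highest bid.
Bids in order: 8,755 (Zane) > 8,100 (Sami) > 8,076 (Dara) > 3,936 (Tess) > 2,765 (Leo) > 1,996 (Vik) > …
Zane wins; payment is bid #3 in the ranking = £8,076.

Zane pays £8,076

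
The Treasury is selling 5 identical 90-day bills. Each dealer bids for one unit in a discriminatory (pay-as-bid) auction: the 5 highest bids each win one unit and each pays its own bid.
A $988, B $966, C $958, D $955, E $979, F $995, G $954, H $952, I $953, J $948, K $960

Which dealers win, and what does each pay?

F $995, A $988, E $979, B $966, K $960

Ordering the bids: 995 (F), 988 (A), 979 (E), 966 (B), 960 (K), 958 (C), 955 (D), …
Winners (5 units): F, A, E, B, K.
Each winner pays its own bid: F $995, A $988, E $979, B $966, K $960.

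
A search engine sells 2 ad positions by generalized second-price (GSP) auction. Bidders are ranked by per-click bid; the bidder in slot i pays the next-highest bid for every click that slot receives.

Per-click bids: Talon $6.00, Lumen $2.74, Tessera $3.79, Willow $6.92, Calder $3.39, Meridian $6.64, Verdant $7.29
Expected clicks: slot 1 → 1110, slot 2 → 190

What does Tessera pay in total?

Per-click bids in order: $7.29 (Verdant) > $6.92 (Willow) > $6.64 (Meridian) > …
Tessera ranks below slot 2 → no slot, pays nothing.

Tessera pays $0.00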